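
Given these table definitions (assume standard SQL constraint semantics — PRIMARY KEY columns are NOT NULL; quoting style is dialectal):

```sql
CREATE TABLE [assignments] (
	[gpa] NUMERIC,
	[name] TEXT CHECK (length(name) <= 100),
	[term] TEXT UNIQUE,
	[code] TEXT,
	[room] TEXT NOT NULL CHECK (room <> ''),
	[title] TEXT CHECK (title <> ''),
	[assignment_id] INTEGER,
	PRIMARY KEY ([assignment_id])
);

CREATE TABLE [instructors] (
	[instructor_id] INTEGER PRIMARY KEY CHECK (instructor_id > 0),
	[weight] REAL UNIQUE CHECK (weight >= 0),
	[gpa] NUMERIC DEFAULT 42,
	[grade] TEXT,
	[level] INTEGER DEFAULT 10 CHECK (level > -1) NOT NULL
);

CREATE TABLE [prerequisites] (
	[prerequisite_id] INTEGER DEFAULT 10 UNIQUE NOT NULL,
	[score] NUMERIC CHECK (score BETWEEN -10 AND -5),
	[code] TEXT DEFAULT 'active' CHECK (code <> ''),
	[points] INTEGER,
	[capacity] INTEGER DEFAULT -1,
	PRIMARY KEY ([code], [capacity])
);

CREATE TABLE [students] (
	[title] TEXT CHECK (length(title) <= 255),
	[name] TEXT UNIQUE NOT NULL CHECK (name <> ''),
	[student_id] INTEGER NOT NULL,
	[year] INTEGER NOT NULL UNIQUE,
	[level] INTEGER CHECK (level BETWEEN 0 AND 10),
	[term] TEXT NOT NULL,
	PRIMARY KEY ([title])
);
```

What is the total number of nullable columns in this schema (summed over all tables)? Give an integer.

assignments: 5 nullable (gpa, name, term, code, title — PK (assignment_id) and explicit NOT NULL columns excluded).
instructors: 3 nullable (weight, gpa, grade — PK (instructor_id) and explicit NOT NULL columns excluded).
prerequisites: 2 nullable (score, points — PK (code, capacity) and explicit NOT NULL columns excluded).
students: 1 nullable (level — PK (title) and explicit NOT NULL columns excluded).
Total: 5 + 3 + 2 + 1 = 11.

11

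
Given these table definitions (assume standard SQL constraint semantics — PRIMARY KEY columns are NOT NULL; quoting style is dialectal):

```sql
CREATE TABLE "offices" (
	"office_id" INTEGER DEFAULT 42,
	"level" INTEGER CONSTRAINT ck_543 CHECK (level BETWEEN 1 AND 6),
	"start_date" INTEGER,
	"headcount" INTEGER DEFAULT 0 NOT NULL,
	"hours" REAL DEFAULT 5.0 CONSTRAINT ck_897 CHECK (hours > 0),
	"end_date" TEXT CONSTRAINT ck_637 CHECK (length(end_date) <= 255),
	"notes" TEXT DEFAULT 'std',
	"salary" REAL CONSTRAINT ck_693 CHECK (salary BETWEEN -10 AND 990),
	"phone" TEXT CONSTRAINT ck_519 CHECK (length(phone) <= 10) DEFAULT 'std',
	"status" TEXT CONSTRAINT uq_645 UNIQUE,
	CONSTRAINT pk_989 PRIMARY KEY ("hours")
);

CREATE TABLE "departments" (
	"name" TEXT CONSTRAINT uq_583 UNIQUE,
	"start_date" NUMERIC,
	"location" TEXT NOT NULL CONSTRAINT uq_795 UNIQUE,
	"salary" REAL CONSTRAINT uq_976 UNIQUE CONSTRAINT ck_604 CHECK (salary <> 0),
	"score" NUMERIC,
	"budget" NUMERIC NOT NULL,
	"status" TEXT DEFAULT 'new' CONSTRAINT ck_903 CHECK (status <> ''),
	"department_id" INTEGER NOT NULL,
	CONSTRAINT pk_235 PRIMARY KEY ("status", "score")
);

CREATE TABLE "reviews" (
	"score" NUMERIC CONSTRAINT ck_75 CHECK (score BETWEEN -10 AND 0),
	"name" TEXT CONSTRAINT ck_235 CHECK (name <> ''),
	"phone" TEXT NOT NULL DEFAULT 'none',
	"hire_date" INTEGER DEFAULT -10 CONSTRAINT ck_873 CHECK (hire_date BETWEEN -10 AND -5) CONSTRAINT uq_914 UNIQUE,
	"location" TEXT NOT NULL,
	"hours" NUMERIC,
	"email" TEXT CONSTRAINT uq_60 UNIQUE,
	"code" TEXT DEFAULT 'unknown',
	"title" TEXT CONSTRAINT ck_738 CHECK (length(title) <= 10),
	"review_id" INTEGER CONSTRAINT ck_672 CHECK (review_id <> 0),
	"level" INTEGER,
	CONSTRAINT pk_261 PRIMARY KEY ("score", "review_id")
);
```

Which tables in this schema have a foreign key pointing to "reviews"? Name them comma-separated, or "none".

none

No REFERENCES clause anywhere in the schema names reviews.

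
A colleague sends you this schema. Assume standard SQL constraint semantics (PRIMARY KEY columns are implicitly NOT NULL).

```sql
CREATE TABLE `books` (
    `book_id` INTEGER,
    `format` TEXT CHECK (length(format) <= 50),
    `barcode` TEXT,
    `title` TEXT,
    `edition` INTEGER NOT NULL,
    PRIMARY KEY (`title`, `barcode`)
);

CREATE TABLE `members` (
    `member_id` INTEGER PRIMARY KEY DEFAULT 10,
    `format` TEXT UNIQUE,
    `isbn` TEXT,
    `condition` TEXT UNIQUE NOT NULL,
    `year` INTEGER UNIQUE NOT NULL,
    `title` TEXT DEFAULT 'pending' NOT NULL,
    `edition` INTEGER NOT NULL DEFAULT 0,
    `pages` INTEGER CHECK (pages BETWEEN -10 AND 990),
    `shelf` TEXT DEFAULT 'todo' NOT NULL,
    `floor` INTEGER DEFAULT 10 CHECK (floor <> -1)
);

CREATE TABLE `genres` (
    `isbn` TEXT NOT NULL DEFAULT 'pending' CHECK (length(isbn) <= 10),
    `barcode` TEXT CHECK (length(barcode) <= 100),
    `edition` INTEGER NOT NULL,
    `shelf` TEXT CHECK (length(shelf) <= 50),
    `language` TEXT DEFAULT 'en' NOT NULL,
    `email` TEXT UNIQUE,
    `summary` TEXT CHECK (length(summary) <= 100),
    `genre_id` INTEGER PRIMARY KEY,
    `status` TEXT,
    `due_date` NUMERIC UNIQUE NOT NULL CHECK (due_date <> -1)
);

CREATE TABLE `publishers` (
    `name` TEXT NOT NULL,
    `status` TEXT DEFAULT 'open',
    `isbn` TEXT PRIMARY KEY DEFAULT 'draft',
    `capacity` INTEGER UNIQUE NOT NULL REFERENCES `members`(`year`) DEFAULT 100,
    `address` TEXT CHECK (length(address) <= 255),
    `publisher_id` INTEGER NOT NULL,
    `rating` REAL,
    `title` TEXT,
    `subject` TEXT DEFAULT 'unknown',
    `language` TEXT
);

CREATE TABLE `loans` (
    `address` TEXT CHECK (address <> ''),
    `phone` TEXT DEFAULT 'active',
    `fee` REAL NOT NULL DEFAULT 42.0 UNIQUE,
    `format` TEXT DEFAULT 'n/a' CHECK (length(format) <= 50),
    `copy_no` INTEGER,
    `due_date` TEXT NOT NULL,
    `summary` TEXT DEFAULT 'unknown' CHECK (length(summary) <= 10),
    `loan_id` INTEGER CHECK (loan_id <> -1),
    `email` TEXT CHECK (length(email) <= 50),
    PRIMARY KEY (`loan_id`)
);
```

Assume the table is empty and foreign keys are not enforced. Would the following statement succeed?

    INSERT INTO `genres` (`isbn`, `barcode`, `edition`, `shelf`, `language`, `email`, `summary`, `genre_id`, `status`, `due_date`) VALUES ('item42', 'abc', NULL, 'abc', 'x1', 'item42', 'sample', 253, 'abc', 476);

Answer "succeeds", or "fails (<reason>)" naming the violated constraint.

fails (NOT NULL on edition)

edition is explicitly set to NULL, but edition is declared NOT NULL.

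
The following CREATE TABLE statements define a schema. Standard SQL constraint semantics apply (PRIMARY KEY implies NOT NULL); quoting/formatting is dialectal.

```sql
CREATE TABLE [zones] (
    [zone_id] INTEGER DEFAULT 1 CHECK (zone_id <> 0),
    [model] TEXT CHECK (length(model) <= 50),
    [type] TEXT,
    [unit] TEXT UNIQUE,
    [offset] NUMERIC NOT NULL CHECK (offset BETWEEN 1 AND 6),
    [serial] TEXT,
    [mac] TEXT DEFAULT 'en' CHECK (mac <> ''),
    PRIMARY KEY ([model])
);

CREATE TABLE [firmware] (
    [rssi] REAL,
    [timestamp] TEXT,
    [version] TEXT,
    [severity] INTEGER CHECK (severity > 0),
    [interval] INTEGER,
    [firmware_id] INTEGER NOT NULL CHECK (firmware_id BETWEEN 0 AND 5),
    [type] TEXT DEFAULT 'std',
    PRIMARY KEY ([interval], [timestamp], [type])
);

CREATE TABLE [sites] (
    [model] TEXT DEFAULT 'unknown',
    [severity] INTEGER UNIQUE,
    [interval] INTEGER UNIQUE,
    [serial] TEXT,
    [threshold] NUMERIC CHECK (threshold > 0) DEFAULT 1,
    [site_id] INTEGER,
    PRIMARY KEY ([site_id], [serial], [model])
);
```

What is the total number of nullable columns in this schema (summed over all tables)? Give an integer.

11

zones: 5 nullable (zone_id, type, unit, serial, mac — PK (model) and explicit NOT NULL columns excluded).
firmware: 3 nullable (rssi, version, severity — PK (interval, timestamp, type) and explicit NOT NULL columns excluded).
sites: 3 nullable (severity, interval, threshold — PK (site_id, serial, model) and explicit NOT NULL columns excluded).
Total: 5 + 3 + 3 = 11.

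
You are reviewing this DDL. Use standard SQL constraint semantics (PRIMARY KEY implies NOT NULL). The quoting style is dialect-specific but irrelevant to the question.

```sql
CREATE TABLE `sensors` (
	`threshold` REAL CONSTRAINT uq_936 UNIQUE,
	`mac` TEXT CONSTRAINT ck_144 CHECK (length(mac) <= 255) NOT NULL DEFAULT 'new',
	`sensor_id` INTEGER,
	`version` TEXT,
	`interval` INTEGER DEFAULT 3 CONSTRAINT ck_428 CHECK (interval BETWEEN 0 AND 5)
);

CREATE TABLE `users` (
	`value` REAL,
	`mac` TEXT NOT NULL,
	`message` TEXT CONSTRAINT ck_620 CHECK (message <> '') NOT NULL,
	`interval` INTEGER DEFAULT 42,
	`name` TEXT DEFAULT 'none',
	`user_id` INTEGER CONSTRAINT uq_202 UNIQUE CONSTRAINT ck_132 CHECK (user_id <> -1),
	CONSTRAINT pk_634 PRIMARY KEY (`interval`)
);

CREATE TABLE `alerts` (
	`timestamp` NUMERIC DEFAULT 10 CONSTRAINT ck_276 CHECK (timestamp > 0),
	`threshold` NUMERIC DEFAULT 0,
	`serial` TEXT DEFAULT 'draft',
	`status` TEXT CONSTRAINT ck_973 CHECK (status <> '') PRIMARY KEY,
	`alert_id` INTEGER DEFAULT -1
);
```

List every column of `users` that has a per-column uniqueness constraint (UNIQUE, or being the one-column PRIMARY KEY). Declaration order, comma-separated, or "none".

interval, user_id

- value: no UNIQUE or single-column PK constraint.
- mac: no UNIQUE or single-column PK constraint.
- message: no UNIQUE or single-column PK constraint.
- interval: single-column PRIMARY KEY → unique.
- name: no UNIQUE or single-column PK constraint.
- user_id: declared UNIQUE → unique.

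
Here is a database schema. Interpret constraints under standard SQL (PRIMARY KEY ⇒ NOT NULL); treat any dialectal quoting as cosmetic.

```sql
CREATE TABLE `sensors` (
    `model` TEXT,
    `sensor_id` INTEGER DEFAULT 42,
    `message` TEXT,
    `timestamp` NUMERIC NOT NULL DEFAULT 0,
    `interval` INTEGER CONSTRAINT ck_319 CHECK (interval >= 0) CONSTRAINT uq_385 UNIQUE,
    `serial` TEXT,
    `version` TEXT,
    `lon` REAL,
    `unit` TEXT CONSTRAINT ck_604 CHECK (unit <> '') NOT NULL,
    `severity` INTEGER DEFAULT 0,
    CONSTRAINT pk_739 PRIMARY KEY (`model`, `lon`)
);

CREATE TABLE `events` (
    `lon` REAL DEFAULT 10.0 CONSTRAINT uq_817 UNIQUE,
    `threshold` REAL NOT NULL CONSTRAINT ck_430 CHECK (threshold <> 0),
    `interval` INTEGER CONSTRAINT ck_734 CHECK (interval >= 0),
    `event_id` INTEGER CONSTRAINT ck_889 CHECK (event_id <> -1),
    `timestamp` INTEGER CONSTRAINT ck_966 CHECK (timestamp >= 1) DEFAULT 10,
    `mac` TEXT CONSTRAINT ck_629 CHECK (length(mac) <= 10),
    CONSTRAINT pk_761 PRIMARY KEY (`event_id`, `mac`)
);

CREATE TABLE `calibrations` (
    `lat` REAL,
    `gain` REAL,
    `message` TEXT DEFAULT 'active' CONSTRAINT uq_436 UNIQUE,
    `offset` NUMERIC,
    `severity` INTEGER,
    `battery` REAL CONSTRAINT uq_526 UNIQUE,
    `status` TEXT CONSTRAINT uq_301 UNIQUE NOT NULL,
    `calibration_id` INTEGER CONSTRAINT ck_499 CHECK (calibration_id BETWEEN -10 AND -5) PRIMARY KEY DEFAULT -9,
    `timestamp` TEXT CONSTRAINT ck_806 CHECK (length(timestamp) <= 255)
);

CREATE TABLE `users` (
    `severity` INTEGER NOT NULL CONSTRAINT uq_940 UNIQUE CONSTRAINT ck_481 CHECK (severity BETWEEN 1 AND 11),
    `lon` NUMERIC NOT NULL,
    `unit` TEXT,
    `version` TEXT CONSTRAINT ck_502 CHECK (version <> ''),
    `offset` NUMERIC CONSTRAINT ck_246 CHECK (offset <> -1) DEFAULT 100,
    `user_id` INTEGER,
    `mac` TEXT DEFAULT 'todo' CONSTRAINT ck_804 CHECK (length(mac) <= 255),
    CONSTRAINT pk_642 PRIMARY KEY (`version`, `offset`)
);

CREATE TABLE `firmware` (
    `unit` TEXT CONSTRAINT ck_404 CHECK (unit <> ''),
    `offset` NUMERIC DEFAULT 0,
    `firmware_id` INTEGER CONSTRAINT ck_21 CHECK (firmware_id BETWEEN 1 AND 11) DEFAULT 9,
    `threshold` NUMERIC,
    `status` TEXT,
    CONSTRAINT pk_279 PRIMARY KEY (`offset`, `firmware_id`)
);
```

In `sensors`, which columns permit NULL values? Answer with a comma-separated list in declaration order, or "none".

- model: part of the PRIMARY KEY, which implies NOT NULL → not nullable.
- sensor_id: DEFAULT only fills an omitted column; an explicit NULL is still allowed → nullable.
- message: no NOT NULL constraint applies → nullable.
- timestamp: declared NOT NULL → not nullable.
- interval: CHECK does not forbid NULL (a CHECK constraint passes when its expression is NULL) → nullable.
- serial: no NOT NULL constraint applies → nullable.
- version: no NOT NULL constraint applies → nullable.
- lon: part of the PRIMARY KEY, which implies NOT NULL → not nullable.
- unit: declared NOT NULL → not nullable.
- severity: DEFAULT only fills an omitted column; an explicit NULL is still allowed → nullable.

sensor_id, message, interval, serial, version, severity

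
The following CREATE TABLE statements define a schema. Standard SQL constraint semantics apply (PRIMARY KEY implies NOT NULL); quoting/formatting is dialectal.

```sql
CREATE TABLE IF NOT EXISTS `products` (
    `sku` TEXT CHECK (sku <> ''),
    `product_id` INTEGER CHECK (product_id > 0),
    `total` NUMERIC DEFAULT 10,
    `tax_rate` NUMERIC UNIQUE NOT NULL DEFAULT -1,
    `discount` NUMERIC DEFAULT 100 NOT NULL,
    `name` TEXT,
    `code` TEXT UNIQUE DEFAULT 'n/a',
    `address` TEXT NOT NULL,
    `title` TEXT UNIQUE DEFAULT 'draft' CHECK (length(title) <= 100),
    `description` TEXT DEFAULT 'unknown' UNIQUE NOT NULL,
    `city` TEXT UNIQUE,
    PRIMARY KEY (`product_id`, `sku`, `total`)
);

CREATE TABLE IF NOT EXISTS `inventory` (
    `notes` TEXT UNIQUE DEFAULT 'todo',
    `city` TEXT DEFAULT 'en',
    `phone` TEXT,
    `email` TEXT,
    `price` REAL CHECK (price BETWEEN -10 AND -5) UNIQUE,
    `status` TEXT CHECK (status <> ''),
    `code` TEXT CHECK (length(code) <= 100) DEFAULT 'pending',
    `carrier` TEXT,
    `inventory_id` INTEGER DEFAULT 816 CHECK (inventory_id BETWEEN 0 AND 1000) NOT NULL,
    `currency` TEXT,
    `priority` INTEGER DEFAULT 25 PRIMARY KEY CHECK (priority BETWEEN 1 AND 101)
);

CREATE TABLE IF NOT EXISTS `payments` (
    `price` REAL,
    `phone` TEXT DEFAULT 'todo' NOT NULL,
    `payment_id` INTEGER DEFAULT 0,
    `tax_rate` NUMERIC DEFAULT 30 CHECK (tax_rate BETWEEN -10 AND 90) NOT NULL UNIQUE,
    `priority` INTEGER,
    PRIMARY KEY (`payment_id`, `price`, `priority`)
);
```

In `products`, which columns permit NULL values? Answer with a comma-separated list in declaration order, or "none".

name, code, title, city

- sku: part of the PRIMARY KEY, which implies NOT NULL → not nullable.
- product_id: part of the PRIMARY KEY, which implies NOT NULL → not nullable.
- total: part of the PRIMARY KEY, which implies NOT NULL → not nullable.
- tax_rate: declared NOT NULL → not nullable.
- discount: declared NOT NULL → not nullable.
- name: no NOT NULL constraint applies → nullable.
- code: UNIQUE does not imply NOT NULL → nullable.
- address: declared NOT NULL → not nullable.
- title: CHECK does not forbid NULL (a CHECK constraint passes when its expression is NULL) → nullable.
- description: declared NOT NULL → not nullable.
- city: UNIQUE does not imply NOT NULL → nullable.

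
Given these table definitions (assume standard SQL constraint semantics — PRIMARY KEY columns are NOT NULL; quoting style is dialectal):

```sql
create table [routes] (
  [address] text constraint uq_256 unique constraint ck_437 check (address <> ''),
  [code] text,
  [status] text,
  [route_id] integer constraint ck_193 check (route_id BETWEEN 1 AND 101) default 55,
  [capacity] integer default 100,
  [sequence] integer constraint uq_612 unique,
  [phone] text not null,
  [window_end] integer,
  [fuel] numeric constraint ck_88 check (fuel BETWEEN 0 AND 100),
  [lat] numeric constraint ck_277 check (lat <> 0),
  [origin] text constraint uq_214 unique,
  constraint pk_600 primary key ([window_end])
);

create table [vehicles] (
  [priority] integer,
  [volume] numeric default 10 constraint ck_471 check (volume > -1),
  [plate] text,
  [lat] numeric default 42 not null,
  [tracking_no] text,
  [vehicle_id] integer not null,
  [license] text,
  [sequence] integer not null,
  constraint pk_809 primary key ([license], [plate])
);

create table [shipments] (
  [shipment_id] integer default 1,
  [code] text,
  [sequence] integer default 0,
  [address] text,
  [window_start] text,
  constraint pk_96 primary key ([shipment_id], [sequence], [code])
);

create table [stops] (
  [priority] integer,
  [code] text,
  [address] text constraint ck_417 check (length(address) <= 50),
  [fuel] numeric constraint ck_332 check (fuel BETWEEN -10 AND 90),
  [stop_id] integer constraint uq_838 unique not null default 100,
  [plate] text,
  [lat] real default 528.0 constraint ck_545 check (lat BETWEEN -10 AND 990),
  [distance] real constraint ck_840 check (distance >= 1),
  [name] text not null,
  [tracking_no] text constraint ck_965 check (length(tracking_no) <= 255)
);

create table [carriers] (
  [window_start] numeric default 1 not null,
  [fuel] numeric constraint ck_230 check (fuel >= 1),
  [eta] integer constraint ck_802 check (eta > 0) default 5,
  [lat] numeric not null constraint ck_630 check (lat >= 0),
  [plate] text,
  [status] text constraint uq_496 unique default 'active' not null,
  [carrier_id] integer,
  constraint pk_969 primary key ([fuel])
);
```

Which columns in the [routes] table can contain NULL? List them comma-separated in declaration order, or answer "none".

address, code, status, route_id, capacity, sequence, fuel, lat, origin

- address: CHECK does not forbid NULL (a CHECK constraint passes when its expression is NULL) → nullable.
- code: no NOT NULL constraint applies → nullable.
- status: no NOT NULL constraint applies → nullable.
- route_id: CHECK does not forbid NULL (a CHECK constraint passes when its expression is NULL) → nullable.
- capacity: DEFAULT only fills an omitted column; an explicit NULL is still allowed → nullable.
- sequence: UNIQUE does not imply NOT NULL → nullable.
- phone: declared NOT NULL → not nullable.
- window_end: part of the PRIMARY KEY, which implies NOT NULL → not nullable.
- fuel: CHECK does not forbid NULL (a CHECK constraint passes when its expression is NULL) → nullable.
- lat: CHECK does not forbid NULL (a CHECK constraint passes when its expression is NULL) → nullable.
- origin: UNIQUE does not imply NOT NULL → nullable.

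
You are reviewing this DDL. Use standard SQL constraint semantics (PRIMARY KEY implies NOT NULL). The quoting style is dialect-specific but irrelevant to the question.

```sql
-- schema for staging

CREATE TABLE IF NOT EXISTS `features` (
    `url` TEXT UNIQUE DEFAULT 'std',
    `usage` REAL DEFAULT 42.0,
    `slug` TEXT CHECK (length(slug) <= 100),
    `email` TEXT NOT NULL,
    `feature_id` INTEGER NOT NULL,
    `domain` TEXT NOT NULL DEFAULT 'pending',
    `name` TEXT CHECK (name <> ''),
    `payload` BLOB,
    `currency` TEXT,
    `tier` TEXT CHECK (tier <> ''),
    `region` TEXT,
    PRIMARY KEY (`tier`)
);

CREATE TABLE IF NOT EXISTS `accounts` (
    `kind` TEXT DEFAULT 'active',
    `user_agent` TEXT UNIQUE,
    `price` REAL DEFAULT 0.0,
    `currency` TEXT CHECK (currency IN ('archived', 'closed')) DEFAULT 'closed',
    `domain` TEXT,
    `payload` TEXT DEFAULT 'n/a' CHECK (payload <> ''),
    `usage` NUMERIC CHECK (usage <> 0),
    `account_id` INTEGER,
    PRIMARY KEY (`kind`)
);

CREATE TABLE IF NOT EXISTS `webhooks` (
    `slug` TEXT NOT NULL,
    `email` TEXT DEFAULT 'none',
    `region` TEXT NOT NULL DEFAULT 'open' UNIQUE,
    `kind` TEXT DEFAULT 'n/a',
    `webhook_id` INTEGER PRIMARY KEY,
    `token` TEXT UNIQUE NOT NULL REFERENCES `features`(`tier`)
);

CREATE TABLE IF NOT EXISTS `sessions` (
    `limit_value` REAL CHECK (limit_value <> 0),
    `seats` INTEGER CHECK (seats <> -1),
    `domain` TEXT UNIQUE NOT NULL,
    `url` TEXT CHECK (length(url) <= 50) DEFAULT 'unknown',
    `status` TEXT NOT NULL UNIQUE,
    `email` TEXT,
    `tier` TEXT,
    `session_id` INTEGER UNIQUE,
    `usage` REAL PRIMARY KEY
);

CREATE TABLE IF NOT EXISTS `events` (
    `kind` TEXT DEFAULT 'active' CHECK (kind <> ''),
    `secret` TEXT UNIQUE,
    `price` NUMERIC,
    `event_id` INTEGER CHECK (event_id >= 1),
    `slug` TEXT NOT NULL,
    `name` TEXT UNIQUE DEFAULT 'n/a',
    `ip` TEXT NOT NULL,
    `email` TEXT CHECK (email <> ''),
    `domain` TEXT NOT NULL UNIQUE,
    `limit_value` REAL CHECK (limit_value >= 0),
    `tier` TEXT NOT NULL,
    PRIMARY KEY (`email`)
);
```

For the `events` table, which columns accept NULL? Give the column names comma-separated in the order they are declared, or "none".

kind, secret, price, event_id, name, limit_value

- kind: CHECK does not forbid NULL (a CHECK constraint passes when its expression is NULL) → nullable.
- secret: UNIQUE does not imply NOT NULL → nullable.
- price: no NOT NULL constraint applies → nullable.
- event_id: CHECK does not forbid NULL (a CHECK constraint passes when its expression is NULL) → nullable.
- slug: declared NOT NULL → not nullable.
- name: UNIQUE does not imply NOT NULL → nullable.
- ip: declared NOT NULL → not nullable.
- email: part of the PRIMARY KEY, which implies NOT NULL → not nullable.
- domain: declared NOT NULL → not nullable.
- limit_value: CHECK does not forbid NULL (a CHECK constraint passes when its expression is NULL) → nullable.
- tier: declared NOT NULL → not nullable.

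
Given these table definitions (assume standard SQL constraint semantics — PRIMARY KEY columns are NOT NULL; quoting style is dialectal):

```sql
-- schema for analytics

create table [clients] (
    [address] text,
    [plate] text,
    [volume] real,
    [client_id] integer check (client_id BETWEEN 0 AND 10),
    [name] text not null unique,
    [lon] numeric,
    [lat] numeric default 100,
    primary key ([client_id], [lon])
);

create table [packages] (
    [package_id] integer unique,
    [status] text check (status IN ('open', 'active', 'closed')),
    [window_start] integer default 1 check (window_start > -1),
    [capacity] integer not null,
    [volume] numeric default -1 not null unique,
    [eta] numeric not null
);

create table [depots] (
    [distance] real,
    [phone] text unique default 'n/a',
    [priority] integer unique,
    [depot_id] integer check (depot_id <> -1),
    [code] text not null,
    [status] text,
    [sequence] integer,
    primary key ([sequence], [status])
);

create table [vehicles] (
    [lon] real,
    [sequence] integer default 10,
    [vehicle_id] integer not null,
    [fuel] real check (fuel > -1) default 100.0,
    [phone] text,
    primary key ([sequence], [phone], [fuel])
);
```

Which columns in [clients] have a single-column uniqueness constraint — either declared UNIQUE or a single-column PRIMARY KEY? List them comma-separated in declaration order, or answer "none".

- address: no UNIQUE or single-column PK constraint.
- plate: no UNIQUE or single-column PK constraint.
- volume: no UNIQUE or single-column PK constraint.
- client_id: part of a composite PRIMARY KEY — only the tuple is unique, not this column on its own.
- name: declared UNIQUE → unique.
- lon: part of a composite PRIMARY KEY — only the tuple is unique, not this column on its own.
- lat: no UNIQUE or single-column PK constraint.

name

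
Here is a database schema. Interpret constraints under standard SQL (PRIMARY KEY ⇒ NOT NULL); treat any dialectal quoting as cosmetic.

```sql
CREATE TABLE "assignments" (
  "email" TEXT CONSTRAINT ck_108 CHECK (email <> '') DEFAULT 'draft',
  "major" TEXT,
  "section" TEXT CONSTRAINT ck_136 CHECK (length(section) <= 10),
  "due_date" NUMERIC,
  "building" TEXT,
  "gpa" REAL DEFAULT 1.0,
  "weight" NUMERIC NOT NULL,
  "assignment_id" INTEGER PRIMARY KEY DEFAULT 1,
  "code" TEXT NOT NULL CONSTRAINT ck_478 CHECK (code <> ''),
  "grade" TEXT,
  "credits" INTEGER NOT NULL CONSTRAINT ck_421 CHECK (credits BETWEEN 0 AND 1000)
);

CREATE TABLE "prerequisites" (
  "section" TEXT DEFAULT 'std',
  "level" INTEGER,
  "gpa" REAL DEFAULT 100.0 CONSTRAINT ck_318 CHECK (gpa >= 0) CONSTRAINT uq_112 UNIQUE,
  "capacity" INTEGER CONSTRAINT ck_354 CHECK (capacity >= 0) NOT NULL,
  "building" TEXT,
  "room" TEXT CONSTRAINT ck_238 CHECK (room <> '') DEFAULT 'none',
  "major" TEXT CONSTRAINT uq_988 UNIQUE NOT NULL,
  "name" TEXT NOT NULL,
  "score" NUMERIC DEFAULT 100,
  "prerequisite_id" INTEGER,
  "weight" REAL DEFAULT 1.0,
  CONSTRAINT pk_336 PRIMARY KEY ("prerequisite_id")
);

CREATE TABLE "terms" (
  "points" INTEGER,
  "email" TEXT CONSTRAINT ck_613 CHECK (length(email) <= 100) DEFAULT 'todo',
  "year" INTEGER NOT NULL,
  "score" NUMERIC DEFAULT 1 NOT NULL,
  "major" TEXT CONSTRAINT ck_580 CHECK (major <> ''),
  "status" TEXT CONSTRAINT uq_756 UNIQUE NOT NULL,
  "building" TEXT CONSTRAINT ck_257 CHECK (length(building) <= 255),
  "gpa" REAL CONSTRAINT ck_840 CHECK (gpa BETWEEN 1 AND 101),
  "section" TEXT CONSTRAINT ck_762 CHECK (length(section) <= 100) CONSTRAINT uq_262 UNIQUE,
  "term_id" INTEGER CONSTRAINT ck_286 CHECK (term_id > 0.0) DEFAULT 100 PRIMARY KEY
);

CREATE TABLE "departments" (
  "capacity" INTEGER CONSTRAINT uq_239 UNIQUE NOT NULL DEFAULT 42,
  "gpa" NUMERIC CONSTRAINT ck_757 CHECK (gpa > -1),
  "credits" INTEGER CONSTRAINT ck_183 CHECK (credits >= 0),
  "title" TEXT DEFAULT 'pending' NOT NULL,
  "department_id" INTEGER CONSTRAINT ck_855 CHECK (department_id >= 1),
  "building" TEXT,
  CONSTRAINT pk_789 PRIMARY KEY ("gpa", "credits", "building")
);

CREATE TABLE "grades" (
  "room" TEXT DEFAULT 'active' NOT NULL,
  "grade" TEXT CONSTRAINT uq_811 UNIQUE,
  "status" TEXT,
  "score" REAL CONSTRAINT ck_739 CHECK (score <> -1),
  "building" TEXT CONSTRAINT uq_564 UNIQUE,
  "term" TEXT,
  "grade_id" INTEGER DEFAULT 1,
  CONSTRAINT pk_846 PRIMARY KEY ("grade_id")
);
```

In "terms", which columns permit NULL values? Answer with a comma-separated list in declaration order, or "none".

- points: no NOT NULL constraint applies → nullable.
- email: CHECK does not forbid NULL (a CHECK constraint passes when its expression is NULL) → nullable.
- year: declared NOT NULL → not nullable.
- score: declared NOT NULL → not nullable.
- major: CHECK does not forbid NULL (a CHECK constraint passes when its expression is NULL) → nullable.
- status: declared NOT NULL → not nullable.
- building: CHECK does not forbid NULL (a CHECK constraint passes when its expression is NULL) → nullable.
- gpa: CHECK does not forbid NULL (a CHECK constraint passes when its expression is NULL) → nullable.
- section: CHECK does not forbid NULL (a CHECK constraint passes when its expression is NULL) → nullable.
- term_id: part of the PRIMARY KEY, which implies NOT NULL → not nullable.

points, email, major, building, gpa, section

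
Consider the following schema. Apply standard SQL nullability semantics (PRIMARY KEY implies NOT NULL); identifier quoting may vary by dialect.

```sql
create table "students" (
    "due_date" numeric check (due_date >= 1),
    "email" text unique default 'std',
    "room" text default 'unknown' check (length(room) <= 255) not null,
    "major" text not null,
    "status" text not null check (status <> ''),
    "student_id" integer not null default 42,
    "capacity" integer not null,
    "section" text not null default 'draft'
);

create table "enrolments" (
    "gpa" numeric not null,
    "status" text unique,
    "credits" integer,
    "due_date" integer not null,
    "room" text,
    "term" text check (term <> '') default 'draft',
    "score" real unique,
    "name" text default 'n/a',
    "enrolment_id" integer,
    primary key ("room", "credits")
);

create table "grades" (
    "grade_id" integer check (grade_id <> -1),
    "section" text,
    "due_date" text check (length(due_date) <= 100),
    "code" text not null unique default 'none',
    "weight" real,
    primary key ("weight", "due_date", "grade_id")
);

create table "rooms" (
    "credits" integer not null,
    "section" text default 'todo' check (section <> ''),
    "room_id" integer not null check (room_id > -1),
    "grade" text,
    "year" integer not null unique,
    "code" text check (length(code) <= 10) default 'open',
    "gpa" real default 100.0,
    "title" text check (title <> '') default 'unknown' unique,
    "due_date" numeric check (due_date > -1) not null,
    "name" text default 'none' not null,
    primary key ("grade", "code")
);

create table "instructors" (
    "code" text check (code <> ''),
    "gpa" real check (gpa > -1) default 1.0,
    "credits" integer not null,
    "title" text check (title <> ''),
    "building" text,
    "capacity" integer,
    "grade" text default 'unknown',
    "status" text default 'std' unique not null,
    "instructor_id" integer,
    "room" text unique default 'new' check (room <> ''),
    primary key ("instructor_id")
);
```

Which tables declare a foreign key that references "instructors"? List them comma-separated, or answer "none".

No REFERENCES clause anywhere in the schema names instructors.

none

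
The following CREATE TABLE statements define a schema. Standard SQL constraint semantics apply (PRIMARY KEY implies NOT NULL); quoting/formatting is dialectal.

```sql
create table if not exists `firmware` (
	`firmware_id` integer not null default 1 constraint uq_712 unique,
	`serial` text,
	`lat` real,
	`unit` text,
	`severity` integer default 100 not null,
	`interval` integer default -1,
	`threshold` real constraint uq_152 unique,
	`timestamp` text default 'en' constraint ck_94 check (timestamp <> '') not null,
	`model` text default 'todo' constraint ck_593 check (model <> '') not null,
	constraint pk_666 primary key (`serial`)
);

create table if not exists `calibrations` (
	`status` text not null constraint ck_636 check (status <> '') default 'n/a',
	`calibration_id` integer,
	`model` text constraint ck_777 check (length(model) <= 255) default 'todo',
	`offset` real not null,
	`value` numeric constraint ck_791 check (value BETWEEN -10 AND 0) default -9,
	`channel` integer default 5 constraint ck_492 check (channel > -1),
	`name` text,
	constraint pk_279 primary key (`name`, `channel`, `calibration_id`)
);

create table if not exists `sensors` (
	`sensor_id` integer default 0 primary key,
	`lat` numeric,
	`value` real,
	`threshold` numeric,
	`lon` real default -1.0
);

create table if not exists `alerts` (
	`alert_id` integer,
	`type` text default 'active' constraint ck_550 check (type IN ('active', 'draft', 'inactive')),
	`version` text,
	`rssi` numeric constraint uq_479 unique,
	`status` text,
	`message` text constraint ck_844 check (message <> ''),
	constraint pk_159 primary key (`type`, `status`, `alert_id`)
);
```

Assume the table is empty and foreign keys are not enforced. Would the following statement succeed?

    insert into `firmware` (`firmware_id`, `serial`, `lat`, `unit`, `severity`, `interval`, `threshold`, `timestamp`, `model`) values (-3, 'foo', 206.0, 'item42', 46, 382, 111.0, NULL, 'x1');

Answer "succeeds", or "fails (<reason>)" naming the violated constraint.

fails (NOT NULL on timestamp)

timestamp is explicitly set to NULL, but timestamp is declared NOT NULL.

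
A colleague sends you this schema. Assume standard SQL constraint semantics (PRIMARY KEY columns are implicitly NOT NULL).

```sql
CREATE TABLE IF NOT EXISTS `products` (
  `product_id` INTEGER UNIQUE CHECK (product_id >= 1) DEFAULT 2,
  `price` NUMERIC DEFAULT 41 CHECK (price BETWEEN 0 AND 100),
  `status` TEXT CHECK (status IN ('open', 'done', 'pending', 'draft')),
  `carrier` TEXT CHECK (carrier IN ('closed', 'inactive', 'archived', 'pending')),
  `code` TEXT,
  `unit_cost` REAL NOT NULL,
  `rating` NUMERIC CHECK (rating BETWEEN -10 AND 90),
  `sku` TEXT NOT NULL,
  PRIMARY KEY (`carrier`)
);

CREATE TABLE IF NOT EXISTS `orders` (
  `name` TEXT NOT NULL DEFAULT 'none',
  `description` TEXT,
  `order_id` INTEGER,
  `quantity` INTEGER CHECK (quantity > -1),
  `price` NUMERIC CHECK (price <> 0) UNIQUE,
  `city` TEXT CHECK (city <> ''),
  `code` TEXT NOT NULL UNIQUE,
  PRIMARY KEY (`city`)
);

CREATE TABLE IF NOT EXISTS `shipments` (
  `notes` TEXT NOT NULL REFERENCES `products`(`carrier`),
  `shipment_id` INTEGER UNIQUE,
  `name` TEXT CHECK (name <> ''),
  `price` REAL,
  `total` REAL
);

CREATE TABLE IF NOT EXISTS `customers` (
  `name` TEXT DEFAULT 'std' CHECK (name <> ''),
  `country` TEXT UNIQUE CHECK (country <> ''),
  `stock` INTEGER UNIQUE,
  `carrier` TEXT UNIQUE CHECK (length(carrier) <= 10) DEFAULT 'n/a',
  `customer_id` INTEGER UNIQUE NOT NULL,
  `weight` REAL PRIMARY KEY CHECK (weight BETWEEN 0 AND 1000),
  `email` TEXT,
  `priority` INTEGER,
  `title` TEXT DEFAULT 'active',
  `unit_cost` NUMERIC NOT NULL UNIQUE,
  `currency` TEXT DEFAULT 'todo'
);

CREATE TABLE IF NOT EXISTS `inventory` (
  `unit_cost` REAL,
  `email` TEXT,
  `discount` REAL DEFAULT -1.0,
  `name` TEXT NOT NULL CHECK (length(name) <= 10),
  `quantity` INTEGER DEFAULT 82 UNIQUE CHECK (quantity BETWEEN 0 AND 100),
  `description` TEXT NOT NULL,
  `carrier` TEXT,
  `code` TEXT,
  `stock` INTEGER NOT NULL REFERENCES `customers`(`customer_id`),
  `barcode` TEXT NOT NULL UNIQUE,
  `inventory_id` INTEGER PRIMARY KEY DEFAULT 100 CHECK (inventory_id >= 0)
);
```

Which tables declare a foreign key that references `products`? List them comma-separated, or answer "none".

shipments

- shipments.notes references products(carrier).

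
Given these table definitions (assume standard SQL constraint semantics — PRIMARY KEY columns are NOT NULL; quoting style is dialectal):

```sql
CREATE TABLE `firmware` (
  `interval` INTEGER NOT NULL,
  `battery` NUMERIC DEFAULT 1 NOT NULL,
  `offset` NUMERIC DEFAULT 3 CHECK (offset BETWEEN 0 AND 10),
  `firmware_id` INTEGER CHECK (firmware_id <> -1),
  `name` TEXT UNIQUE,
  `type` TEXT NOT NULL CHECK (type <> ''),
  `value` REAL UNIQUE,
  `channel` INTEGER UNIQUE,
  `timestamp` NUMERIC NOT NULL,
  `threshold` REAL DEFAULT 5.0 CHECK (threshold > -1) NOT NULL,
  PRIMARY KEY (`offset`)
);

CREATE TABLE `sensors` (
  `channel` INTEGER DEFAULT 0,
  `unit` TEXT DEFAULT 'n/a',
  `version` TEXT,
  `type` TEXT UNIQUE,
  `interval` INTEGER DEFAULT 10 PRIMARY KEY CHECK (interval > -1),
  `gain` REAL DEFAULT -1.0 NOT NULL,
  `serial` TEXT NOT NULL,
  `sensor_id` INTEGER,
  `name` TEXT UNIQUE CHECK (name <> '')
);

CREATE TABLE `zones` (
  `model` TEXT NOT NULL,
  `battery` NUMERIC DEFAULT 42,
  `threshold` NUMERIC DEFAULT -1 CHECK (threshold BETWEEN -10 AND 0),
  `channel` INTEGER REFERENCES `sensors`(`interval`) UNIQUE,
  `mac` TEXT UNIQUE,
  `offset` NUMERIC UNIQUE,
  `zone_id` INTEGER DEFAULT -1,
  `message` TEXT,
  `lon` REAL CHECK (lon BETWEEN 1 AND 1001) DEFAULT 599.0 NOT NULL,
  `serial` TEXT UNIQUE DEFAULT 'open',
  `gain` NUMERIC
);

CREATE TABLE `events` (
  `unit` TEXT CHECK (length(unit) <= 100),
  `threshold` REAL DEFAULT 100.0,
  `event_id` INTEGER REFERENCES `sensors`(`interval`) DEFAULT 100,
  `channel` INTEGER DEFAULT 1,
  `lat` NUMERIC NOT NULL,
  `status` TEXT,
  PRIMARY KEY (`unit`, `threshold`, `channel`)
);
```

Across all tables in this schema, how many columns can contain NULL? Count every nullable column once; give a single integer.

21

firmware: 4 nullable (firmware_id, name, value, channel — PK (offset) and explicit NOT NULL columns excluded).
sensors: 6 nullable (channel, unit, version, type, sensor_id, name — PK (interval) and explicit NOT NULL columns excluded).
zones: 9 nullable (battery, threshold, channel, mac, offset, zone_id, message, serial, gain — PK none and explicit NOT NULL columns excluded).
events: 2 nullable (event_id, status — PK (unit, threshold, channel) and explicit NOT NULL columns excluded).
Total: 4 + 6 + 9 + 2 = 21.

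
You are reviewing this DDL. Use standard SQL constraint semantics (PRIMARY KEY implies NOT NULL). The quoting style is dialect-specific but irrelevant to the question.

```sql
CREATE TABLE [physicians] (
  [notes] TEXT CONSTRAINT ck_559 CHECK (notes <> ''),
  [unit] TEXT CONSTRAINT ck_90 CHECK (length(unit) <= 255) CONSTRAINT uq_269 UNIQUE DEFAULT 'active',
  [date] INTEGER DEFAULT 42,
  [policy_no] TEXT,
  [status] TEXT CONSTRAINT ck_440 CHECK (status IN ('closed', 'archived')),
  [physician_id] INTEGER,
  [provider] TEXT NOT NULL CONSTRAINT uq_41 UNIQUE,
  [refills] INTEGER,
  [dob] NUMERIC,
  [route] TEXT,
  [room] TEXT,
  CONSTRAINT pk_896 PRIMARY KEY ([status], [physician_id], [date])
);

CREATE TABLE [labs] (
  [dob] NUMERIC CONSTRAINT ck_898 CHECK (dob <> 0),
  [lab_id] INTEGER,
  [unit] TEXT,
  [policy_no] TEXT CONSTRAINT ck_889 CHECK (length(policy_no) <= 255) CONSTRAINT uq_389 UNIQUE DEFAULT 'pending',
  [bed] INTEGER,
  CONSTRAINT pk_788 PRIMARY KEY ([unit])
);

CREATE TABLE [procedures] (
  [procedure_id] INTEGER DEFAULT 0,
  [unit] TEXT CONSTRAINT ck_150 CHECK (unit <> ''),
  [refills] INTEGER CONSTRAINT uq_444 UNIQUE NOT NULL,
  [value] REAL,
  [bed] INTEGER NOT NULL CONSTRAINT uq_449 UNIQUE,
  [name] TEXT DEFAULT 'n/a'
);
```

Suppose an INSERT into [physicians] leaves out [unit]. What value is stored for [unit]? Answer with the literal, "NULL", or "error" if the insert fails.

'active'

unit has an explicit DEFAULT 'active'.
When the column is omitted from an INSERT, that default is used.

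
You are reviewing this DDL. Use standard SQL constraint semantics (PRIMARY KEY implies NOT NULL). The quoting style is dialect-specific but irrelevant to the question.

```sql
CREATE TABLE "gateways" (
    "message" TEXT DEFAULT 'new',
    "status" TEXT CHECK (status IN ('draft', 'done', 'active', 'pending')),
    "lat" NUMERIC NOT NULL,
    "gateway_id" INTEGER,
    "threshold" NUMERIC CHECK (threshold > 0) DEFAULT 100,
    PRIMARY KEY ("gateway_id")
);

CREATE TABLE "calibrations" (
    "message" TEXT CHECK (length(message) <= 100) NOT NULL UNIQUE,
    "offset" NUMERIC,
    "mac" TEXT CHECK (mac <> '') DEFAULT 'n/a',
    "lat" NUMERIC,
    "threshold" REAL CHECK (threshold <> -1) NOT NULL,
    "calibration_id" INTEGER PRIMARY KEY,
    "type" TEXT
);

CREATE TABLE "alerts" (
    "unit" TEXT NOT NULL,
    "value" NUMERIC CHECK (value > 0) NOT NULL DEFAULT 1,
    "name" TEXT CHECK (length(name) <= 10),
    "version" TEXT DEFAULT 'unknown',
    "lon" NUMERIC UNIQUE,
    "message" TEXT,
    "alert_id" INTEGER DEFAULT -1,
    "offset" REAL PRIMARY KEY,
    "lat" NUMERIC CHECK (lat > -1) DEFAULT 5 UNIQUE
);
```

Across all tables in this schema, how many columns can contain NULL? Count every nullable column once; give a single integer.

gateways: 3 nullable (message, status, threshold — PK (gateway_id) and explicit NOT NULL columns excluded).
calibrations: 4 nullable (offset, mac, lat, type — PK (calibration_id) and explicit NOT NULL columns excluded).
alerts: 6 nullable (name, version, lon, message, alert_id, lat — PK (offset) and explicit NOT NULL columns excluded).
Total: 3 + 4 + 6 = 13.

13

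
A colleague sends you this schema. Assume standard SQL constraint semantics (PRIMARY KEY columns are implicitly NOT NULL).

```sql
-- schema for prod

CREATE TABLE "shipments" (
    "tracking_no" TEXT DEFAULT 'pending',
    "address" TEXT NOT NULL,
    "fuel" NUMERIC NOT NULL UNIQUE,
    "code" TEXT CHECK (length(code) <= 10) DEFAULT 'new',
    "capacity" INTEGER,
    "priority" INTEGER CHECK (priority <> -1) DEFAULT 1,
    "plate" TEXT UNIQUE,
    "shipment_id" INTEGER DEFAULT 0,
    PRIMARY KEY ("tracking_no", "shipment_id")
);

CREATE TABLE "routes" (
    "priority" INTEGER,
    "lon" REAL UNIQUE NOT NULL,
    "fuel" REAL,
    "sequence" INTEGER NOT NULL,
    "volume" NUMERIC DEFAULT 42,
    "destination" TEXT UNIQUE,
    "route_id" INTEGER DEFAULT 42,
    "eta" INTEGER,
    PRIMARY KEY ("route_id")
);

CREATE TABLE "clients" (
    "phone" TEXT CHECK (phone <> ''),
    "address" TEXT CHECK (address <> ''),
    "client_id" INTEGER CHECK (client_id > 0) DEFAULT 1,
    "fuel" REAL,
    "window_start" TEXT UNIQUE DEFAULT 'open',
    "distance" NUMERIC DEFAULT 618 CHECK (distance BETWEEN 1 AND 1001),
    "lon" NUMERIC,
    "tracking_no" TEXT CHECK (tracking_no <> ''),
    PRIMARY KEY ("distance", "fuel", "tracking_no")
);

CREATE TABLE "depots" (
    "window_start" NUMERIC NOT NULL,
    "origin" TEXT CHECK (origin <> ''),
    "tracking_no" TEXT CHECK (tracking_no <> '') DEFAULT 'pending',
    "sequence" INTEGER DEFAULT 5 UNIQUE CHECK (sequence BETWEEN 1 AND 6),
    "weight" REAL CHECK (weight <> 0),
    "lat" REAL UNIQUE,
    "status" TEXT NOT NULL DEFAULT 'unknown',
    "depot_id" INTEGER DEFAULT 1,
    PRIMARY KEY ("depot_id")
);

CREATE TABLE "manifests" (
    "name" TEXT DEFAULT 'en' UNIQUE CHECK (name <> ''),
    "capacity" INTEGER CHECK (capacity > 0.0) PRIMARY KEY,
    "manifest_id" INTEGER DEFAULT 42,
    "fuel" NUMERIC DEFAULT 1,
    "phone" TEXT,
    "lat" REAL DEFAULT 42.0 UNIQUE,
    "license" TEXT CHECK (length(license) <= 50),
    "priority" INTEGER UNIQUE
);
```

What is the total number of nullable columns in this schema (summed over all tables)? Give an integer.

26

shipments: 4 nullable (code, capacity, priority, plate — PK (tracking_no, shipment_id) and explicit NOT NULL columns excluded).
routes: 5 nullable (priority, fuel, volume, destination, eta — PK (route_id) and explicit NOT NULL columns excluded).
clients: 5 nullable (phone, address, client_id, window_start, lon — PK (distance, fuel, tracking_no) and explicit NOT NULL columns excluded).
depots: 5 nullable (origin, tracking_no, sequence, weight, lat — PK (depot_id) and explicit NOT NULL columns excluded).
manifests: 7 nullable (name, manifest_id, fuel, phone, lat, license, priority — PK (capacity) and explicit NOT NULL columns excluded).
Total: 4 + 5 + 5 + 5 + 7 = 26.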